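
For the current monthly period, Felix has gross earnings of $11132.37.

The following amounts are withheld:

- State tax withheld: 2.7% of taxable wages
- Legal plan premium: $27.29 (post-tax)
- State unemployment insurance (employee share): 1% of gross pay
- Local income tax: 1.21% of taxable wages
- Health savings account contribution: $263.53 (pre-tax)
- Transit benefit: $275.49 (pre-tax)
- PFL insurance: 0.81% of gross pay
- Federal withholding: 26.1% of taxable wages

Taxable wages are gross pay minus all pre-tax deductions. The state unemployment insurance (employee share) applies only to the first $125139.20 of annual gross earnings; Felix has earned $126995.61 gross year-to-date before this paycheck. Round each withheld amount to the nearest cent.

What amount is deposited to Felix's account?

Health savings account contribution: $263.53
Transit benefit: $275.49
Pre-tax total = $263.53 + $275.49 = $539.02
Taxable wages = $11132.37 − $539.02 = $10593.35
Local income tax: $10593.35 × 0.0121 = $128.18
State tax withheld: $10593.35 × 0.027 = $286.02
Federal withholding: $10593.35 × 0.261 = $2764.86
PFL insurance: $11132.37 × 0.0081 = $90.17
State unemployment insurance (employee share): annual cap $125139.20 already reached (YTD $126995.61), so $0.00
Legal plan premium: $27.29
Total deductions = $263.53 + $275.49 + $128.18 + $286.02 + $2764.86 + $90.17 + $0.00 + $27.29 = $3835.54
Net pay = $11132.37 − $3835.54 = $7296.83

$7296.83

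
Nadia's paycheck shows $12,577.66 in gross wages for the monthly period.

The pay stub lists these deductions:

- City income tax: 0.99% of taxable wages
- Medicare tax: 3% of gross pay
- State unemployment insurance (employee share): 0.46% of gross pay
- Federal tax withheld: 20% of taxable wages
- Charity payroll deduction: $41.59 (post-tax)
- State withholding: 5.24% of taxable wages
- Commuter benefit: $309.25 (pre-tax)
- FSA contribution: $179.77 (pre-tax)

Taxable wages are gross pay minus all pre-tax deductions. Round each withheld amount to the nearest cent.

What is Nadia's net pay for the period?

$8,441.01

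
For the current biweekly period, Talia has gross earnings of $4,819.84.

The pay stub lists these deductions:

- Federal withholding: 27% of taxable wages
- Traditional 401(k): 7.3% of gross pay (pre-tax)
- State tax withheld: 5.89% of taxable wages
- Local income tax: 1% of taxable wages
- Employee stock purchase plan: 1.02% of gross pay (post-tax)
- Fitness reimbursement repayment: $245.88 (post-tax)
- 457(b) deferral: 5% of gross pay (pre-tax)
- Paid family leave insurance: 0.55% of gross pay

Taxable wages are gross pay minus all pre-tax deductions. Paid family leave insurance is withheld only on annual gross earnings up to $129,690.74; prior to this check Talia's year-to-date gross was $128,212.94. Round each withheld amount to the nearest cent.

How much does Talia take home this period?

$2,491.30

457(b) deferral: $4,819.84 × 0.05 = $240.99
Traditional 401(k): $4,819.84 × 0.073 = $351.85
Pre-tax total = $240.99 + $351.85 = $592.84
Taxable wages = $4,819.84 − $592.84 = $4,227.00
State tax withheld: $4,227.00 × 0.0589 = $248.97
Federal withholding: $4,227.00 × 0.27 = $1,141.29
Local income tax: $4,227.00 × 0.01 = $42.27
Paid family leave insurance: only $129,690.74 − $128,212.94 = $1,477.80 of this check is subject → $1,477.80 × 0.0055 = $8.13
Employee stock purchase plan: $4,819.84 × 0.0102 = $49.16
Fitness reimbursement repayment: $245.88
Total deductions = $240.99 + $351.85 + $248.97 + $1,141.29 + $42.27 + $8.13 + $49.16 + $245.88 = $2,328.54
Net pay = $4,819.84 − $2,328.54 = $2,491.30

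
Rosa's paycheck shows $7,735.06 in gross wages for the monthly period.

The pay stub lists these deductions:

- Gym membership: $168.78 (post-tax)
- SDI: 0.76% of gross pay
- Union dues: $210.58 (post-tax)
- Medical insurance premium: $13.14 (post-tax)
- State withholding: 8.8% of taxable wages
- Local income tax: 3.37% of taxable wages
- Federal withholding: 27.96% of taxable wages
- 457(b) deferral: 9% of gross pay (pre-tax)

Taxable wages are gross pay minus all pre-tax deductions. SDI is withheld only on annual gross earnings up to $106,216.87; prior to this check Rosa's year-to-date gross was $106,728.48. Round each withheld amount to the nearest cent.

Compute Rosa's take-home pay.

$3,821.69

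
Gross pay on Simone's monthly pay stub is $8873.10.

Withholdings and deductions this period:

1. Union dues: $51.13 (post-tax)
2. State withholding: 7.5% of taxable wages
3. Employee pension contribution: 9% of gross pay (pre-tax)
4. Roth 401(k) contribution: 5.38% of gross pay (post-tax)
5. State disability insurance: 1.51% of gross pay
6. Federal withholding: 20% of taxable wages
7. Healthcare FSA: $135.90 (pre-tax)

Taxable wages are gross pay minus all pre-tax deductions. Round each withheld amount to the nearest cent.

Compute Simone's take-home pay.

$5093.02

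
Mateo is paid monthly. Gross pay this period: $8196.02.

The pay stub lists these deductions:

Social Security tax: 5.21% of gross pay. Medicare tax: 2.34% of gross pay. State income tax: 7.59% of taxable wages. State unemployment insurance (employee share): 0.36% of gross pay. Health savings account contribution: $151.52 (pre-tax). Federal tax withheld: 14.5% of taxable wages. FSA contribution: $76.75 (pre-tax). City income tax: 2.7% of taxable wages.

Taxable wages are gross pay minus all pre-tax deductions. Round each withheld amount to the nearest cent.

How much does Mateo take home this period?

$5344.24

Health savings account contribution: $151.52
FSA contribution: $76.75
Pre-tax total = $151.52 + $76.75 = $228.27
Taxable wages = $8196.02 − $228.27 = $7967.75
State income tax: $7967.75 × 0.0759 = $604.75
Federal tax withheld: $7967.75 × 0.145 = $1155.32
City income tax: $7967.75 × 0.027 = $215.13
Medicare tax: $8196.02 × 0.0234 = $191.79
Social Security tax: $8196.02 × 0.0521 = $427.01
State unemployment insurance (employee share): $8196.02 × 0.0036 = $29.51
Total deductions = $151.52 + $76.75 + $604.75 + $1155.32 + $215.13 + $191.79 + $427.01 + $29.51 = $2851.78
Net pay = $8196.02 − $2851.78 = $5344.24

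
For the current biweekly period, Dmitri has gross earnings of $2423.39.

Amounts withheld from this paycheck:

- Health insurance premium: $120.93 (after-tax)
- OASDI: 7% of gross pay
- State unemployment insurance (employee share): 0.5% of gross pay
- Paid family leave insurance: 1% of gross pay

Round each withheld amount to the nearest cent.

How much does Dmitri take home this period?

$2096.47

OASDI: $2423.39 × 0.07 = $169.64
State unemployment insurance (employee share): $2423.39 × 0.005 = $12.12
Paid family leave insurance: $2423.39 × 0.01 = $24.23
Health insurance premium: $120.93
Total deductions = $169.64 + $12.12 + $24.23 + $120.93 = $326.92
Net pay = $2423.39 − $326.92 = $2096.47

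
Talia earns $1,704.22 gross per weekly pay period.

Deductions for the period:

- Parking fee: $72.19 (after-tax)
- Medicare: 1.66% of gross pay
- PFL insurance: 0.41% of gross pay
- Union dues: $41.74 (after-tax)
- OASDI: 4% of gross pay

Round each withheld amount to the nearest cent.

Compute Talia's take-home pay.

$1,486.84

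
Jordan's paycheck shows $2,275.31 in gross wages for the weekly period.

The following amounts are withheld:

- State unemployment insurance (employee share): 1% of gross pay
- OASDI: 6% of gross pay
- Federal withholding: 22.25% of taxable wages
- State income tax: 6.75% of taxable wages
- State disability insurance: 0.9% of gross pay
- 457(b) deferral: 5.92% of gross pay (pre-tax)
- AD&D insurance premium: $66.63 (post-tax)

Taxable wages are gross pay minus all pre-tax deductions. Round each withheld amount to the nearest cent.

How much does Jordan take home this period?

$1,273.45

457(b) deferral: $2,275.31 × 0.0592 = $134.70
Taxable wages = $2,275.31 − $134.70 = $2,140.61
Federal withholding: $2,140.61 × 0.2225 = $476.29
State income tax: $2,140.61 × 0.0675 = $144.49
OASDI: $2,275.31 × 0.06 = $136.52
State unemployment insurance (employee share): $2,275.31 × 0.01 = $22.75
State disability insurance: $2,275.31 × 0.009 = $20.48
AD&D insurance premium: $66.63
Total deductions = $134.70 + $476.29 + $144.49 + $136.52 + $22.75 + $20.48 + $66.63 = $1,001.86
Net pay = $2,275.31 − $1,001.86 = $1,273.45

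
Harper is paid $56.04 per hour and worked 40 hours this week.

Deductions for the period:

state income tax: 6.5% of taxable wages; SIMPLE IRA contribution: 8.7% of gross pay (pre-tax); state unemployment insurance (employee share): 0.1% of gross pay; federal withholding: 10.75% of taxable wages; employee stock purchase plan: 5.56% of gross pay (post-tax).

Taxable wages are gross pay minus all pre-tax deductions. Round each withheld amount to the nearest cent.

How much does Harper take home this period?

$1,566.67

Gross pay: 40 × $56.04 = $2,241.60
SIMPLE IRA contribution: $2,241.60 × 0.087 = $195.02
Taxable wages = $2,241.60 − $195.02 = $2,046.58
State income tax: $2,046.58 × 0.065 = $133.03
Federal withholding: $2,046.58 × 0.1075 = $220.01
State unemployment insurance (employee share): $2,241.60 × 0.001 = $2.24
Employee stock purchase plan: $2,241.60 × 0.0556 = $124.63
Total deductions = $195.02 + $133.03 + $220.01 + $2.24 + $124.63 = $674.93
Net pay = $2,241.60 − $674.93 = $1,566.67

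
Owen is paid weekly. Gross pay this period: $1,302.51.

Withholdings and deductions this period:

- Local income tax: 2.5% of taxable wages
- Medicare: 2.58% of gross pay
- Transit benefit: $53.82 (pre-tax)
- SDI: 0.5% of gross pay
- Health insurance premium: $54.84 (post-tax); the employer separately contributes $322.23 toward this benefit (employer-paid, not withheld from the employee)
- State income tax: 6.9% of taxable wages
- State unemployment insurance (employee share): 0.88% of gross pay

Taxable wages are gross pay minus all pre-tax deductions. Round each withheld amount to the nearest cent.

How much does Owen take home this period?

$1,024.90

Transit benefit: $53.82
Taxable wages = $1,302.51 − $53.82 = $1,248.69
State income tax: $1,248.69 × 0.069 = $86.16
Local income tax: $1,248.69 × 0.025 = $31.22
State unemployment insurance (employee share): $1,302.51 × 0.0088 = $11.46
Medicare: $1,302.51 × 0.0258 = $33.60
SDI: $1,302.51 × 0.005 = $6.51
Health insurance premium: $54.84
(Employer's $322.23 toward health insurance premium is not withheld from the employee.)
Total deductions = $53.82 + $86.16 + $31.22 + $11.46 + $33.60 + $6.51 + $54.84 = $277.61
Net pay = $1,302.51 − $277.61 = $1,024.90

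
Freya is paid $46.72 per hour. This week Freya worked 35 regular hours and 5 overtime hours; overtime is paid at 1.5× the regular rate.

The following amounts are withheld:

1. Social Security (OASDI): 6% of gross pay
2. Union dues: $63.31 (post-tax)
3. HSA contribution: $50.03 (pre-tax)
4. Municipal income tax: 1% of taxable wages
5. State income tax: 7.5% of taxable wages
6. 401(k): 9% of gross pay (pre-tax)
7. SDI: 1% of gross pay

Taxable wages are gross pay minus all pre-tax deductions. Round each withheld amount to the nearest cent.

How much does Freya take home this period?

$1,405.22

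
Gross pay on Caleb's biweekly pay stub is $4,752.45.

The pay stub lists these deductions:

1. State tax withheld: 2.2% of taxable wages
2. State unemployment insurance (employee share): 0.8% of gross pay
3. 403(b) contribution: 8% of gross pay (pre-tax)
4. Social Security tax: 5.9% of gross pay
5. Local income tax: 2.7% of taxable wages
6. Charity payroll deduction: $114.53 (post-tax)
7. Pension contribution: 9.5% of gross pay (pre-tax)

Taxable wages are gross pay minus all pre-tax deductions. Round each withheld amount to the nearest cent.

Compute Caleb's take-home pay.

Pension contribution: $4,752.45 × 0.095 = $451.48
403(b) contribution: $4,752.45 × 0.08 = $380.20
Pre-tax total = $451.48 + $380.20 = $831.68
Taxable wages = $4,752.45 − $831.68 = $3,920.77
Local income tax: $3,920.77 × 0.027 = $105.86
State tax withheld: $3,920.77 × 0.022 = $86.26
State unemployment insurance (employee share): $4,752.45 × 0.008 = $38.02
Social Security tax: $4,752.45 × 0.059 = $280.39
Charity payroll deduction: $114.53
Total deductions = $451.48 + $380.20 + $105.86 + $86.26 + $38.02 + $280.39 + $114.53 = $1,456.74
Net pay = $4,752.45 − $1,456.74 = $3,295.71

$3,295.71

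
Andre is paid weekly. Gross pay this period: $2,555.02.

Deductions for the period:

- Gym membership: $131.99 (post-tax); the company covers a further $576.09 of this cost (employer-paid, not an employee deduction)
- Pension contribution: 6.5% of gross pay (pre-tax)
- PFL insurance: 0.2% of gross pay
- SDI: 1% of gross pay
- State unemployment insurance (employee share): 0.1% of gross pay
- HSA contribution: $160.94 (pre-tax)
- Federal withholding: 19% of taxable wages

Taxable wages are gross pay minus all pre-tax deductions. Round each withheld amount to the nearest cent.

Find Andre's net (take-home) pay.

$1,639.47

Pension contribution: $2,555.02 × 0.065 = $166.08
HSA contribution: $160.94
Pre-tax total = $166.08 + $160.94 = $327.02
Taxable wages = $2,555.02 − $327.02 = $2,228.00
Federal withholding: $2,228.00 × 0.19 = $423.32
PFL insurance: $2,555.02 × 0.002 = $5.11
SDI: $2,555.02 × 0.01 = $25.55
State unemployment insurance (employee share): $2,555.02 × 0.001 = $2.56
Gym membership: $131.99
(Employer's $576.09 toward gym membership is not withheld from the employee.)
Total deductions = $166.08 + $160.94 + $423.32 + $5.11 + $25.55 + $2.56 + $131.99 = $915.55
Net pay = $2,555.02 − $915.55 = $1,639.47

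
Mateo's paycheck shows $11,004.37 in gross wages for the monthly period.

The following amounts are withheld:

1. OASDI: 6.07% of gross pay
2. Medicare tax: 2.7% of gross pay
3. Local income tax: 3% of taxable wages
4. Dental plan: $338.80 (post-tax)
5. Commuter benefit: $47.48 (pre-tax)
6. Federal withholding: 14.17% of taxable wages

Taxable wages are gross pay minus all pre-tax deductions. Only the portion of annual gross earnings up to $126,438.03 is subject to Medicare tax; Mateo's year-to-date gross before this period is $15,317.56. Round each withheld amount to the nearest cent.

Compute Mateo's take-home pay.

Commuter benefit: $47.48
Taxable wages = $11,004.37 − $47.48 = $10,956.89
Federal withholding: $10,956.89 × 0.1417 = $1,552.59
Local income tax: $10,956.89 × 0.03 = $328.71
Medicare tax: cap not yet reached, full $11,004.37 is subject → $11,004.37 × 0.027 = $297.12
OASDI: $11,004.37 × 0.0607 = $667.97
Dental plan: $338.80
Total deductions = $47.48 + $1,552.59 + $328.71 + $297.12 + $667.97 + $338.80 = $3,232.67
Net pay = $11,004.37 − $3,232.67 = $7,771.70

$7,771.70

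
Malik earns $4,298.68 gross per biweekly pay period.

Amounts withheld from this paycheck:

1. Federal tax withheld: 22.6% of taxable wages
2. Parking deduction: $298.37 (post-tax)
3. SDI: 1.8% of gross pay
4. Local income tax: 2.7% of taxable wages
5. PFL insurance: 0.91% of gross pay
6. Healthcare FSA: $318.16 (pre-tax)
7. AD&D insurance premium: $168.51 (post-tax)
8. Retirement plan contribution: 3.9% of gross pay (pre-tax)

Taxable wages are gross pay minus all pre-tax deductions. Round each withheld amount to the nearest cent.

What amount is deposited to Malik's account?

$2,264.83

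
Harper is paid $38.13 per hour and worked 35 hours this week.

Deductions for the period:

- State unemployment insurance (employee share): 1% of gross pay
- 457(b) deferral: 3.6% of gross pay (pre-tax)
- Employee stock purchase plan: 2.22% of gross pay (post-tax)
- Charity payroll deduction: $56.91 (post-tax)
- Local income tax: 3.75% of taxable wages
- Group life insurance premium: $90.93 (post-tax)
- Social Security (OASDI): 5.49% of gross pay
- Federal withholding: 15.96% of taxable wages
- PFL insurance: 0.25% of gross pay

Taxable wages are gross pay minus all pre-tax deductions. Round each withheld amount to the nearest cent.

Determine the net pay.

Gross pay: 35 × $38.13 = $1,334.55
457(b) deferral: $1,334.55 × 0.036 = $48.04
Taxable wages = $1,334.55 − $48.04 = $1,286.51
Federal withholding: $1,286.51 × 0.1596 = $205.33
Local income tax: $1,286.51 × 0.0375 = $48.24
Social Security (OASDI): $1,334.55 × 0.0549 = $73.27
State unemployment insurance (employee share): $1,334.55 × 0.01 = $13.35
PFL insurance: $1,334.55 × 0.0025 = $3.34
Charity payroll deduction: $56.91
Group life insurance premium: $90.93
Employee stock purchase plan: $1,334.55 × 0.0222 = $29.63
Total deductions = $48.04 + $205.33 + $48.24 + $73.27 + $13.35 + $3.34 + $56.91 + $90.93 + $29.63 = $569.04
Net pay = $1,334.55 − $569.04 = $765.51

$765.51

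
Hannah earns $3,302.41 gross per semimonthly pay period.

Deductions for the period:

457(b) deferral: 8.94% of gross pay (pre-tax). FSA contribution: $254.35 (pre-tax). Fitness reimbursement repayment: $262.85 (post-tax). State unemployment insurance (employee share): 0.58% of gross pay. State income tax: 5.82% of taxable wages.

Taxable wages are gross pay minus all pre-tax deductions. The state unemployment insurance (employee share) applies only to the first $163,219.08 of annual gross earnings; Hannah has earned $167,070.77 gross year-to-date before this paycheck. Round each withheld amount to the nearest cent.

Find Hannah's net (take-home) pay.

$2,329.76

FSA contribution: $254.35
457(b) deferral: $3,302.41 × 0.0894 = $295.24
Pre-tax total = $254.35 + $295.24 = $549.59
Taxable wages = $3,302.41 − $549.59 = $2,752.82
State income tax: $2,752.82 × 0.0582 = $160.21
State unemployment insurance (employee share): annual cap $163,219.08 already reached (YTD $167,070.77), so $0.00
Fitness reimbursement repayment: $262.85
Total deductions = $254.35 + $295.24 + $160.21 + $0.00 + $262.85 = $972.65
Net pay = $3,302.41 − $972.65 = $2,329.76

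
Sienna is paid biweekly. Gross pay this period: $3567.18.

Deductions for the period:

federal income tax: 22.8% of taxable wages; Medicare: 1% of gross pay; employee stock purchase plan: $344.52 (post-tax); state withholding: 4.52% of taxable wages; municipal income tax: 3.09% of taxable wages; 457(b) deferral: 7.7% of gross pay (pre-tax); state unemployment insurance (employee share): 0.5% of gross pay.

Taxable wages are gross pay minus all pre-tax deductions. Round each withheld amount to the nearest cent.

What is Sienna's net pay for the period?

$1893.23

457(b) deferral: $3567.18 × 0.077 = $274.67
Taxable wages = $3567.18 − $274.67 = $3292.51
Federal income tax: $3292.51 × 0.228 = $750.69
Municipal income tax: $3292.51 × 0.0309 = $101.74
State withholding: $3292.51 × 0.0452 = $148.82
State unemployment insurance (employee share): $3567.18 × 0.005 = $17.84
Medicare: $3567.18 × 0.01 = $35.67
Employee stock purchase plan: $344.52
Total deductions = $274.67 + $750.69 + $101.74 + $148.82 + $17.84 + $35.67 + $344.52 = $1673.95
Net pay = $3567.18 − $1673.95 = $1893.23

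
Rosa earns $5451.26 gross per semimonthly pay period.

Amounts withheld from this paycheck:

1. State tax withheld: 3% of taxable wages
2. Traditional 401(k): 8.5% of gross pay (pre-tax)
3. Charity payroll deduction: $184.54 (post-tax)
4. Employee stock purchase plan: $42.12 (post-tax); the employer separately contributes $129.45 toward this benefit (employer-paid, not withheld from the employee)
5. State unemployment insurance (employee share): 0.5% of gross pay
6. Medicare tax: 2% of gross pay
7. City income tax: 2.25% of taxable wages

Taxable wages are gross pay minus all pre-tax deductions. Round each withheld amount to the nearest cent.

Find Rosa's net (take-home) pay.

$4363.08

Traditional 401(k): $5451.26 × 0.085 = $463.36
Taxable wages = $5451.26 − $463.36 = $4987.90
City income tax: $4987.90 × 0.0225 = $112.23
State tax withheld: $4987.90 × 0.03 = $149.64
Medicare tax: $5451.26 × 0.02 = $109.03
State unemployment insurance (employee share): $5451.26 × 0.005 = $27.26
Charity payroll deduction: $184.54
Employee stock purchase plan: $42.12
(Employer's $129.45 toward employee stock purchase plan is not withheld from the employee.)
Total deductions = $463.36 + $112.23 + $149.64 + $109.03 + $27.26 + $184.54 + $42.12 = $1088.18
Net pay = $5451.26 − $1088.18 = $4363.08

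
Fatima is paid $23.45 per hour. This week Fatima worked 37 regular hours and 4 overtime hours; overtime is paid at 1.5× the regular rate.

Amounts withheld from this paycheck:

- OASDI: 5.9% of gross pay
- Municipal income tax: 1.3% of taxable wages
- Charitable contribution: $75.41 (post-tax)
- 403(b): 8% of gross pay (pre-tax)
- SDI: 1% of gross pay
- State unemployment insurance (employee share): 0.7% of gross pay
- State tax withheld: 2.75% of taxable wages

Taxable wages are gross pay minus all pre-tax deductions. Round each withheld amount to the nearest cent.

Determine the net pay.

Regular pay: 37 × $23.45 = $867.65
Overtime pay: 4 × $23.45 × 1.5 = $140.70
Gross pay = $867.65 + $140.70 = $1,008.35
403(b): $1,008.35 × 0.08 = $80.67
Taxable wages = $1,008.35 − $80.67 = $927.68
Municipal income tax: $927.68 × 0.013 = $12.06
State tax withheld: $927.68 × 0.0275 = $25.51
SDI: $1,008.35 × 0.01 = $10.08
State unemployment insurance (employee share): $1,008.35 × 0.007 = $7.06
OASDI: $1,008.35 × 0.059 = $59.49
Charitable contribution: $75.41
Total deductions = $80.67 + $12.06 + $25.51 + $10.08 + $7.06 + $59.49 + $75.41 = $270.28
Net pay = $1,008.35 − $270.28 = $738.07

$738.07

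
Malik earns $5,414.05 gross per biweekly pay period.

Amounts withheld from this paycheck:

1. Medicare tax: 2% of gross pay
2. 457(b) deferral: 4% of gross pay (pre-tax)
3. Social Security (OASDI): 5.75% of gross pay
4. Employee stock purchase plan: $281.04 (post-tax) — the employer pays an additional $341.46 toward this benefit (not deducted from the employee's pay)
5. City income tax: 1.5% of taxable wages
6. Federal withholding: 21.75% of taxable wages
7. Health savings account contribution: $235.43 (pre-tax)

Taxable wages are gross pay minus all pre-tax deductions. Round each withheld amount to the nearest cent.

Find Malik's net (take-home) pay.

$3,107.75

Health savings account contribution: $235.43
457(b) deferral: $5,414.05 × 0.04 = $216.56
Pre-tax total = $235.43 + $216.56 = $451.99
Taxable wages = $5,414.05 − $451.99 = $4,962.06
City income tax: $4,962.06 × 0.015 = $74.43
Federal withholding: $4,962.06 × 0.2175 = $1,079.25
Medicare tax: $5,414.05 × 0.02 = $108.28
Social Security (OASDI): $5,414.05 × 0.0575 = $311.31
Employee stock purchase plan: $281.04
(Employer's $341.46 toward employee stock purchase plan is not withheld from the employee.)
Total deductions = $235.43 + $216.56 + $74.43 + $1,079.25 + $108.28 + $311.31 + $281.04 = $2,306.30
Net pay = $5,414.05 − $2,306.30 = $3,107.75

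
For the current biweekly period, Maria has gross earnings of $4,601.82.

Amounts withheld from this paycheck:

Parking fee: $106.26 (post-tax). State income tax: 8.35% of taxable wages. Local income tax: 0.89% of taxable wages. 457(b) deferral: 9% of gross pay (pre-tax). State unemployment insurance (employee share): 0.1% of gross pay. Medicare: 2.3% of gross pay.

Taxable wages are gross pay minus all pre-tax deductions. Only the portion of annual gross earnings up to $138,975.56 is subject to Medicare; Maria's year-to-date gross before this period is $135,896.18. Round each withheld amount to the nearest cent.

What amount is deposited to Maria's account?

$3,619.03

457(b) deferral: $4,601.82 × 0.09 = $414.16
Taxable wages = $4,601.82 − $414.16 = $4,187.66
Local income tax: $4,187.66 × 0.0089 = $37.27
State income tax: $4,187.66 × 0.0835 = $349.67
Medicare: only $138,975.56 − $135,896.18 = $3,079.38 of this check is subject → $3,079.38 × 0.023 = $70.83
State unemployment insurance (employee share): $4,601.82 × 0.001 = $4.60
Parking fee: $106.26
Total deductions = $414.16 + $37.27 + $349.67 + $70.83 + $4.60 + $106.26 = $982.79
Net pay = $4,601.82 − $982.79 = $3,619.03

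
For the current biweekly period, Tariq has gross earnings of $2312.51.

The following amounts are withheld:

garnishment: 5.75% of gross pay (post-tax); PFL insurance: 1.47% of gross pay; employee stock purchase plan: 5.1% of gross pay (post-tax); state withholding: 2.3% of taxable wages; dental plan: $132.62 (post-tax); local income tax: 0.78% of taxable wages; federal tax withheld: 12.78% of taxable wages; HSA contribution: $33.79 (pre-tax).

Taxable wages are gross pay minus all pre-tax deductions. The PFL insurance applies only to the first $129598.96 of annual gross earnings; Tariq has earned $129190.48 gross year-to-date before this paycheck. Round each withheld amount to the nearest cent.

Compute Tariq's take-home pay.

$1527.79

HSA contribution: $33.79
Taxable wages = $2312.51 − $33.79 = $2278.72
State withholding: $2278.72 × 0.023 = $52.41
Federal tax withheld: $2278.72 × 0.1278 = $291.22
Local income tax: $2278.72 × 0.0078 = $17.77
PFL insurance: only $129598.96 − $129190.48 = $408.48 of this check is subject → $408.48 × 0.0147 = $6.00
Employee stock purchase plan: $2312.51 × 0.051 = $117.94
Dental plan: $132.62
Garnishment: $2312.51 × 0.0575 = $132.97
Total deductions = $33.79 + $52.41 + $291.22 + $17.77 + $6.00 + $117.94 + $132.62 + $132.97 = $784.72
Net pay = $2312.51 − $784.72 = $1527.79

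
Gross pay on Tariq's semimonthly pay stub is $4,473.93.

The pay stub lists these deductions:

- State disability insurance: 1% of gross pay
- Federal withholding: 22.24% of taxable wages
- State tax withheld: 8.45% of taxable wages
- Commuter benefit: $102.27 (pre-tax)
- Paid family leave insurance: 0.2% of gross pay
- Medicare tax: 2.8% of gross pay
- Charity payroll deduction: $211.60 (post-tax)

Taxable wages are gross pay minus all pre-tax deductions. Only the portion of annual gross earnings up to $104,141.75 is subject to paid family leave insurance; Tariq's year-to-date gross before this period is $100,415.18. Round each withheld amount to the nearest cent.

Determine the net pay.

$2,640.93

Commuter benefit: $102.27
Taxable wages = $4,473.93 − $102.27 = $4,371.66
Federal withholding: $4,371.66 × 0.2224 = $972.26
State tax withheld: $4,371.66 × 0.0845 = $369.41
Paid family leave insurance: only $104,141.75 − $100,415.18 = $3,726.57 of this check is subject → $3,726.57 × 0.002 = $7.45
State disability insurance: $4,473.93 × 0.01 = $44.74
Medicare tax: $4,473.93 × 0.028 = $125.27
Charity payroll deduction: $211.60
Total deductions = $102.27 + $972.26 + $369.41 + $7.45 + $44.74 + $125.27 + $211.60 = $1,833.00
Net pay = $4,473.93 − $1,833.00 = $2,640.93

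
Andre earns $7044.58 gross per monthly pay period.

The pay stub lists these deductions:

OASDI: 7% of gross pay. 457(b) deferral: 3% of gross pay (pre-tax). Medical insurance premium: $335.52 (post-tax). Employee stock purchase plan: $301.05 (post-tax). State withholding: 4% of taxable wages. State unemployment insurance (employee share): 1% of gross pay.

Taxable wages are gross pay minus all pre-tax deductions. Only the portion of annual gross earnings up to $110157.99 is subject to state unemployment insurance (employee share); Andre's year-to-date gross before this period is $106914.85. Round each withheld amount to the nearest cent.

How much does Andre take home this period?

$5397.79

457(b) deferral: $7044.58 × 0.03 = $211.34
Taxable wages = $7044.58 − $211.34 = $6833.24
State withholding: $6833.24 × 0.04 = $273.33
State unemployment insurance (employee share): only $110157.99 − $106914.85 = $3243.14 of this check is subject → $3243.14 × 0.01 = $32.43
OASDI: $7044.58 × 0.07 = $493.12
Medical insurance premium: $335.52
Employee stock purchase plan: $301.05
Total deductions = $211.34 + $273.33 + $32.43 + $493.12 + $335.52 + $301.05 = $1646.79
Net pay = $7044.58 − $1646.79 = $5397.79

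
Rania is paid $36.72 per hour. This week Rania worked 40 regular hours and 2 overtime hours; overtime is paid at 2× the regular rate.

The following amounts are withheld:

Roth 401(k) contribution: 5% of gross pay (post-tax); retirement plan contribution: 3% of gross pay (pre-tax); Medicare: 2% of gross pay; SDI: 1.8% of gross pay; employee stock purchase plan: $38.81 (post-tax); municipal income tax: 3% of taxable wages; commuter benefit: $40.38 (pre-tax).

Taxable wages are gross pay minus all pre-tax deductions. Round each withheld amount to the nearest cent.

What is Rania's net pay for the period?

$1,300.05

Regular pay: 40 × $36.72 = $1,468.80
Overtime pay: 2 × $36.72 × 2 = $146.88
Gross pay = $1,468.80 + $146.88 = $1,615.68
Retirement plan contribution: $1,615.68 × 0.03 = $48.47
Commuter benefit: $40.38
Pre-tax total = $48.47 + $40.38 = $88.85
Taxable wages = $1,615.68 − $88.85 = $1,526.83
Municipal income tax: $1,526.83 × 0.03 = $45.80
SDI: $1,615.68 × 0.018 = $29.08
Medicare: $1,615.68 × 0.02 = $32.31
Roth 401(k) contribution: $1,615.68 × 0.05 = $80.78
Employee stock purchase plan: $38.81
Total deductions = $48.47 + $40.38 + $45.80 + $29.08 + $32.31 + $80.78 + $38.81 = $315.63
Net pay = $1,615.68 − $315.63 = $1,300.05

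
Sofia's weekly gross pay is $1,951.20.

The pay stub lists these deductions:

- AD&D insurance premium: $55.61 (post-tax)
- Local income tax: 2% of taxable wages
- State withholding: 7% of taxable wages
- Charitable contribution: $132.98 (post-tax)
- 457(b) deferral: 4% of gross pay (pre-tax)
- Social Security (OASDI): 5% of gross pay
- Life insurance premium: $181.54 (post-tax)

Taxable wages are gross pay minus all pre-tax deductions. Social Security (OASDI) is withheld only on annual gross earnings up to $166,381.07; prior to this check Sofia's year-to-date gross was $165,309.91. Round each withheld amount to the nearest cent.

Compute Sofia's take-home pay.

$1,280.88

457(b) deferral: $1,951.20 × 0.04 = $78.05
Taxable wages = $1,951.20 − $78.05 = $1,873.15
Local income tax: $1,873.15 × 0.02 = $37.46
State withholding: $1,873.15 × 0.07 = $131.12
Social Security (OASDI): only $166,381.07 − $165,309.91 = $1,071.16 of this check is subject → $1,071.16 × 0.05 = $53.56
AD&D insurance premium: $55.61
Life insurance premium: $181.54
Charitable contribution: $132.98
Total deductions = $78.05 + $37.46 + $131.12 + $53.56 + $55.61 + $181.54 + $132.98 = $670.32
Net pay = $1,951.20 − $670.32 = $1,280.88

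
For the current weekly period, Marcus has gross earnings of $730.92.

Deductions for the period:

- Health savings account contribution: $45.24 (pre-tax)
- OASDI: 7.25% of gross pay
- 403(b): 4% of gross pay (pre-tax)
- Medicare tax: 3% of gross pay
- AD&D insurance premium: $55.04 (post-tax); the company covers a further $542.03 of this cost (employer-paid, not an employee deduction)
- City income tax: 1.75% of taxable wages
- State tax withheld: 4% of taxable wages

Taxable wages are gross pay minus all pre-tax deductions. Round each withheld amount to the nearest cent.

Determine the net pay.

Health savings account contribution: $45.24
403(b): $730.92 × 0.04 = $29.24
Pre-tax total = $45.24 + $29.24 = $74.48
Taxable wages = $730.92 − $74.48 = $656.44
State tax withheld: $656.44 × 0.04 = $26.26
City income tax: $656.44 × 0.0175 = $11.49
Medicare tax: $730.92 × 0.03 = $21.93
OASDI: $730.92 × 0.0725 = $52.99
AD&D insurance premium: $55.04
(Employer's $542.03 toward AD&D insurance premium is not withheld from the employee.)
Total deductions = $45.24 + $29.24 + $26.26 + $11.49 + $21.93 + $52.99 + $55.04 = $242.19
Net pay = $730.92 − $242.19 = $488.73

$488.73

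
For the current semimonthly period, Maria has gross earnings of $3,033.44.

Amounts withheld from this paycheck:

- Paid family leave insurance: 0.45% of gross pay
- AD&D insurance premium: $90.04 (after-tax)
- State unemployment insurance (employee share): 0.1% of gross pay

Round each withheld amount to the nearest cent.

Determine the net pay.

State unemployment insurance (employee share): $3,033.44 × 0.001 = $3.03
Paid family leave insurance: $3,033.44 × 0.0045 = $13.65
AD&D insurance premium: $90.04
Total deductions = $3.03 + $13.65 + $90.04 = $106.72
Net pay = $3,033.44 − $106.72 = $2,926.72

$2,926.72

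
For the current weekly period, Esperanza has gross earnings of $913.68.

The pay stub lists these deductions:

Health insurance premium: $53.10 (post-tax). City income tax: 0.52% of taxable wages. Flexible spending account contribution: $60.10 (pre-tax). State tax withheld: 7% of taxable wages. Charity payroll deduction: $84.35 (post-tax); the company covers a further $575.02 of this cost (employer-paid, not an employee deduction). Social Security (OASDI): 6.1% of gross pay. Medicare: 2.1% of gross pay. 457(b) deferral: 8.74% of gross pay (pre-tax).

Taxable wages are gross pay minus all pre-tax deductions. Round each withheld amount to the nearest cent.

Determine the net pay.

$503.17

Flexible spending account contribution: $60.10
457(b) deferral: $913.68 × 0.0874 = $79.86
Pre-tax total = $60.10 + $79.86 = $139.96
Taxable wages = $913.68 − $139.96 = $773.72
City income tax: $773.72 × 0.0052 = $4.02
State tax withheld: $773.72 × 0.07 = $54.16
Medicare: $913.68 × 0.021 = $19.19
Social Security (OASDI): $913.68 × 0.061 = $55.73
Health insurance premium: $53.10
Charity payroll deduction: $84.35
(Employer's $575.02 toward charity payroll deduction is not withheld from the employee.)
Total deductions = $60.10 + $79.86 + $4.02 + $54.16 + $19.19 + $55.73 + $53.10 + $84.35 = $410.51
Net pay = $913.68 − $410.51 = $503.17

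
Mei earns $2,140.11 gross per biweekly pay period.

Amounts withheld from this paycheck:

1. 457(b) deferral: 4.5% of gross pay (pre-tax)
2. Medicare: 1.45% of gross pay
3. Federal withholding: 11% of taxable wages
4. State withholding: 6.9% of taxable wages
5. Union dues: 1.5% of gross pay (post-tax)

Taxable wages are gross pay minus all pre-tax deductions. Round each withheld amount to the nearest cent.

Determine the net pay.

$1,614.84

457(b) deferral: $2,140.11 × 0.045 = $96.30
Taxable wages = $2,140.11 − $96.30 = $2,043.81
Federal withholding: $2,043.81 × 0.11 = $224.82
State withholding: $2,043.81 × 0.069 = $141.02
Medicare: $2,140.11 × 0.0145 = $31.03
Union dues: $2,140.11 × 0.015 = $32.10
Total deductions = $96.30 + $224.82 + $141.02 + $31.03 + $32.10 = $525.27
Net pay = $2,140.11 − $525.27 = $1,614.84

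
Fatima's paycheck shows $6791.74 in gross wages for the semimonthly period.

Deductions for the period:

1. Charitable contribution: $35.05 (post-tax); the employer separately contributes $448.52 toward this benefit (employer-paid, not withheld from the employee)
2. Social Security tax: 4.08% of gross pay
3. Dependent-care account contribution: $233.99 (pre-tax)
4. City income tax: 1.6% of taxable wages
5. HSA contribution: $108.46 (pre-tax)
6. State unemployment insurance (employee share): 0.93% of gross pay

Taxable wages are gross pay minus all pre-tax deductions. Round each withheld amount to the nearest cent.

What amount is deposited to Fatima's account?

$5970.79

HSA contribution: $108.46
Dependent-care account contribution: $233.99
Pre-tax total = $108.46 + $233.99 = $342.45
Taxable wages = $6791.74 − $342.45 = $6449.29
City income tax: $6449.29 × 0.016 = $103.19
State unemployment insurance (employee share): $6791.74 × 0.0093 = $63.16
Social Security tax: $6791.74 × 0.0408 = $277.10
Charitable contribution: $35.05
(Employer's $448.52 toward charitable contribution is not withheld from the employee.)
Total deductions = $108.46 + $233.99 + $103.19 + $63.16 + $277.10 + $35.05 = $820.95
Net pay = $6791.74 − $820.95 = $5970.79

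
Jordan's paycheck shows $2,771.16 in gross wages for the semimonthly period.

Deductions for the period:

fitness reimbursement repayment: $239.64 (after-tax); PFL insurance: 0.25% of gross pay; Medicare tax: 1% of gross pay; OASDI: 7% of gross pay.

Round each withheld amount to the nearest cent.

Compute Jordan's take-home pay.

PFL insurance: $2,771.16 × 0.0025 = $6.93
OASDI: $2,771.16 × 0.07 = $193.98
Medicare tax: $2,771.16 × 0.01 = $27.71
Fitness reimbursement repayment: $239.64
Total deductions = $6.93 + $193.98 + $27.71 + $239.64 = $468.26
Net pay = $2,771.16 − $468.26 = $2,302.90

$2,302.90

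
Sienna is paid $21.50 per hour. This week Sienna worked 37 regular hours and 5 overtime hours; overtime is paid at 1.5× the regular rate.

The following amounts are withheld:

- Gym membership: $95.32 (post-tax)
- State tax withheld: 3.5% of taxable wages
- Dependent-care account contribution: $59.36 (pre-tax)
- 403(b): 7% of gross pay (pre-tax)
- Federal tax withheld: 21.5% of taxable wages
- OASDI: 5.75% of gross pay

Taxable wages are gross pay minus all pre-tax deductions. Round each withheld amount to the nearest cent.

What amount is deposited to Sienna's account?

Regular pay: 37 × $21.50 = $795.50
Overtime pay: 5 × $21.50 × 1.5 = $161.25
Gross pay = $795.50 + $161.25 = $956.75
Dependent-care account contribution: $59.36
403(b): $956.75 × 0.07 = $66.97
Pre-tax total = $59.36 + $66.97 = $126.33
Taxable wages = $956.75 − $126.33 = $830.42
Federal tax withheld: $830.42 × 0.215 = $178.54
State tax withheld: $830.42 × 0.035 = $29.06
OASDI: $956.75 × 0.0575 = $55.01
Gym membership: $95.32
Total deductions = $59.36 + $66.97 + $178.54 + $29.06 + $55.01 + $95.32 = $484.26
Net pay = $956.75 − $484.26 = $472.49

$472.49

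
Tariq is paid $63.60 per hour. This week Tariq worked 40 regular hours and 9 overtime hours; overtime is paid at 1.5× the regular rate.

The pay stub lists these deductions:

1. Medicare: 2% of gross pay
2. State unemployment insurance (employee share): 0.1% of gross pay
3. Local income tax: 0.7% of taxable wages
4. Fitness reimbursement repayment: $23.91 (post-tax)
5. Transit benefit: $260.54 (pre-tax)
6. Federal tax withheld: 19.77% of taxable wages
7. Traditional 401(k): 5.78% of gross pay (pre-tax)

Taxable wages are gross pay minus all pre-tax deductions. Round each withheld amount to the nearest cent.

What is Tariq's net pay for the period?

$2,247.11

Regular pay: 40 × $63.60 = $2,544.00
Overtime pay: 9 × $63.60 × 1.5 = $858.60
Gross pay = $2,544.00 + $858.60 = $3,402.60
Transit benefit: $260.54
Traditional 401(k): $3,402.60 × 0.0578 = $196.67
Pre-tax total = $260.54 + $196.67 = $457.21
Taxable wages = $3,402.60 − $457.21 = $2,945.39
Local income tax: $2,945.39 × 0.007 = $20.62
Federal tax withheld: $2,945.39 × 0.1977 = $582.30
Medicare: $3,402.60 × 0.02 = $68.05
State unemployment insurance (employee share): $3,402.60 × 0.001 = $3.40
Fitness reimbursement repayment: $23.91
Total deductions = $260.54 + $196.67 + $20.62 + $582.30 + $68.05 + $3.40 + $23.91 = $1,155.49
Net pay = $3,402.60 − $1,155.49 = $2,247.11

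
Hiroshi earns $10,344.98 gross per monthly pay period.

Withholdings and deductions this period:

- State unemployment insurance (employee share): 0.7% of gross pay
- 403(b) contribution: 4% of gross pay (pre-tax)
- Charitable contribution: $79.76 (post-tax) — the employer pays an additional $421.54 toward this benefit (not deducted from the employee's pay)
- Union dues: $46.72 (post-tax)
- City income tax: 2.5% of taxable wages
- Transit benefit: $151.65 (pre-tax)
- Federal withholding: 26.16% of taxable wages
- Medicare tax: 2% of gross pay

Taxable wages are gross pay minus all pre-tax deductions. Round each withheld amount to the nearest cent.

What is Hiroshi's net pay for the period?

$6,570.92

403(b) contribution: $10,344.98 × 0.04 = $413.80
Transit benefit: $151.65
Pre-tax total = $413.80 + $151.65 = $565.45
Taxable wages = $10,344.98 − $565.45 = $9,779.53
City income tax: $9,779.53 × 0.025 = $244.49
Federal withholding: $9,779.53 × 0.2616 = $2,558.33
State unemployment insurance (employee share): $10,344.98 × 0.007 = $72.41
Medicare tax: $10,344.98 × 0.02 = $206.90
Charitable contribution: $79.76
Union dues: $46.72
(Employer's $421.54 toward charitable contribution is not withheld from the employee.)
Total deductions = $413.80 + $151.65 + $244.49 + $2,558.33 + $72.41 + $206.90 + $79.76 + $46.72 = $3,774.06
Net pay = $10,344.98 − $3,774.06 = $6,570.92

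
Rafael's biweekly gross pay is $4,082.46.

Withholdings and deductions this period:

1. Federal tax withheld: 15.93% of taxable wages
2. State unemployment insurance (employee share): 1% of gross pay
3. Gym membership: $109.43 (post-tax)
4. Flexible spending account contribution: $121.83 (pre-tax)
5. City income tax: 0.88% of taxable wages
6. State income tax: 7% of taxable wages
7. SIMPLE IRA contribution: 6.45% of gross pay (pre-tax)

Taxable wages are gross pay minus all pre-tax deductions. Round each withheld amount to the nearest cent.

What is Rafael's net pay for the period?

Flexible spending account contribution: $121.83
SIMPLE IRA contribution: $4,082.46 × 0.0645 = $263.32
Pre-tax total = $121.83 + $263.32 = $385.15
Taxable wages = $4,082.46 − $385.15 = $3,697.31
State income tax: $3,697.31 × 0.07 = $258.81
City income tax: $3,697.31 × 0.0088 = $32.54
Federal tax withheld: $3,697.31 × 0.1593 = $588.98
State unemployment insurance (employee share): $4,082.46 × 0.01 = $40.82
Gym membership: $109.43
Total deductions = $121.83 + $263.32 + $258.81 + $32.54 + $588.98 + $40.82 + $109.43 = $1,415.73
Net pay = $4,082.46 − $1,415.73 = $2,666.73

$2,666.73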